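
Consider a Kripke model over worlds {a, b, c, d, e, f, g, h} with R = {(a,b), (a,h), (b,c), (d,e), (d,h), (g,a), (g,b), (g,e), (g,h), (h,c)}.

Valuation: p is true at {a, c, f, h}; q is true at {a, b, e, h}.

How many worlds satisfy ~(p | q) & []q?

a: ~(p | q) is F, []q is T. ✗
b: ~(p | q) is F, []q is F. ✗
c: ~(p | q) is F, []q is T. ✗
d: ~(p | q) is T, []q is T. ✓
e: ~(p | q) is F, []q is T. ✗
f: ~(p | q) is F, []q is T. ✗
g: ~(p | q) is T, []q is T. ✓
h: ~(p | q) is F, []q is F. ✗
Satisfying worlds: {d, g}.

2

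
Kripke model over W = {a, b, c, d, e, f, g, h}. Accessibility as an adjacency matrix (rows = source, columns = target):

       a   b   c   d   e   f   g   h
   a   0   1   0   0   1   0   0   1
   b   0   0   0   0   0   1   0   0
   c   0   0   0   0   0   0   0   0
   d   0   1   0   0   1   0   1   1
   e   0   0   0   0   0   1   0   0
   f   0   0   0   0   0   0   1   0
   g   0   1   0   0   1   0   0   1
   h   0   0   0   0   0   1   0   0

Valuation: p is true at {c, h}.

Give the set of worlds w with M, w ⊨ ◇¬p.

{a, b, d, e, f, g, h}

a: successors {b, e, h}; ¬p there: b:T, e:T, h:F. ✓
b: successors {f}; ¬p there: f:T. ✓
c: no successors, so ◇¬p fails. ✗
d: successors {b, e, g, h}; ¬p there: b:T, e:T, g:T, h:F. ✓
e: successors {f}; ¬p there: f:T. ✓
f: successors {g}; ¬p there: g:T. ✓
g: successors {b, e, h}; ¬p there: b:T, e:T, h:F. ✓
h: successors {f}; ¬p there: f:T. ✓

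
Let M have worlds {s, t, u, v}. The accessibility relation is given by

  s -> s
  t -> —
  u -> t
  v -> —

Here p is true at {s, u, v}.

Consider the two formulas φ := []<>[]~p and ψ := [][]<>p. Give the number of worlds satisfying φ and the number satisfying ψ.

2 and 4

For []<>[]~p:
s: successors {s}; <>[]~p there: s:F. ✗
t: no successors, so []<>[]~p holds vacuously. ✓
u: successors {t}; <>[]~p there: t:F. ✗
v: no successors, so []<>[]~p holds vacuously. ✓
— 2 worlds.
For [][]<>p:
s: successors {s}; []<>p there: s:T. ✓
t: no successors, so [][]<>p holds vacuously. ✓
u: successors {t}; []<>p there: t:T. ✓
v: no successors, so [][]<>p holds vacuously. ✓
— 4 worlds.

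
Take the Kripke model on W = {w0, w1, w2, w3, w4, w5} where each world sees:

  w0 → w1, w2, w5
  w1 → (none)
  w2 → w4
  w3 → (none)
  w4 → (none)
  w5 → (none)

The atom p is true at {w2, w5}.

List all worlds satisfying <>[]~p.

{w0, w2}

w0: successors {w1, w2, w5}; []~p there: w1:T, w2:T, w5:T. ✓
w1: no successors, so <>[]~p fails. ✗
w2: successors {w4}; []~p there: w4:T. ✓
w3: no successors, so <>[]~p fails. ✗
w4: no successors, so <>[]~p fails. ✗
w5: no successors, so <>[]~p fails. ✗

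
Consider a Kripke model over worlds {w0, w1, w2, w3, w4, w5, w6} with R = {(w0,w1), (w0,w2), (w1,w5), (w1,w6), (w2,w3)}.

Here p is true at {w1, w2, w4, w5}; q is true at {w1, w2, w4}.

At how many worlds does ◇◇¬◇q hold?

1

w0: successors {w1, w2}; ◇¬◇q there: w1:T, w2:T. ✓
w1: successors {w5, w6}; ◇¬◇q there: w5:F, w6:F. ✗
w2: successors {w3}; ◇¬◇q there: w3:F. ✗
w3: no successors, so ◇◇¬◇q fails. ✗
w4: no successors, so ◇◇¬◇q fails. ✗
w5: no successors, so ◇◇¬◇q fails. ✗
w6: no successors, so ◇◇¬◇q fails. ✗
Satisfying worlds: {w0}.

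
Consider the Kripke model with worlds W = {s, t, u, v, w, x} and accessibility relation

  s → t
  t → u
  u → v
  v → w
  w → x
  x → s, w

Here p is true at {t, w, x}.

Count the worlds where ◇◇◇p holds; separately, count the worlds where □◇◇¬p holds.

5 and 3

For ◇◇◇p:
s: successors {t}; ◇◇p there: t:F. ✗
t: successors {u}; ◇◇p there: u:T. ✓
u: successors {v}; ◇◇p there: v:T. ✓
v: successors {w}; ◇◇p there: w:T. ✓
w: successors {x}; ◇◇p there: x:T. ✓
x: successors {s, w}; ◇◇p there: s:F, w:T. ✓
— 5 worlds.
For □◇◇¬p:
s: successors {t}; ◇◇¬p there: t:T. ✓
t: successors {u}; ◇◇¬p there: u:F. ✗
u: successors {v}; ◇◇¬p there: v:F. ✗
v: successors {w}; ◇◇¬p there: w:T. ✓
w: successors {x}; ◇◇¬p there: x:F. ✗
x: successors {s, w}; ◇◇¬p there: s:T, w:T. ✓
— 3 worlds.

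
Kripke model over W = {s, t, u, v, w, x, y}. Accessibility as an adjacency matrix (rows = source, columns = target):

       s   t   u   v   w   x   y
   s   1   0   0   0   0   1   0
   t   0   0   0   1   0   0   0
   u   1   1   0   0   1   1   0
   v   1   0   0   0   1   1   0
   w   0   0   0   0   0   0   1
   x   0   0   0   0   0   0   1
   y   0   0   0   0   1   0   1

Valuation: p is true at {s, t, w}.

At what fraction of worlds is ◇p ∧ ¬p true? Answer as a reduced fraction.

s: ◇p is T, ¬p is F. ✗
t: ◇p is F, ¬p is F. ✗
u: ◇p is T, ¬p is T. ✓
v: ◇p is T, ¬p is T. ✓
w: ◇p is F, ¬p is F. ✗
x: ◇p is F, ¬p is T. ✗
y: ◇p is T, ¬p is T. ✓
That's 3 of 7 worlds, so 3/7.

3/7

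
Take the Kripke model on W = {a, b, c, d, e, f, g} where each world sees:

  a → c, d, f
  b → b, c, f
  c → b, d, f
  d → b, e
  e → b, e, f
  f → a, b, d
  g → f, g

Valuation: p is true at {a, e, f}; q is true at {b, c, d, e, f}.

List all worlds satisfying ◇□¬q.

a: successors {c, d, f}; □¬q there: c:F, d:F, f:F. ✗
b: successors {b, c, f}; □¬q there: b:F, c:F, f:F. ✗
c: successors {b, d, f}; □¬q there: b:F, d:F, f:F. ✗
d: successors {b, e}; □¬q there: b:F, e:F. ✗
e: successors {b, e, f}; □¬q there: b:F, e:F, f:F. ✗
f: successors {a, b, d}; □¬q there: a:F, b:F, d:F. ✗
g: successors {f, g}; □¬q there: f:F, g:F. ✗

∅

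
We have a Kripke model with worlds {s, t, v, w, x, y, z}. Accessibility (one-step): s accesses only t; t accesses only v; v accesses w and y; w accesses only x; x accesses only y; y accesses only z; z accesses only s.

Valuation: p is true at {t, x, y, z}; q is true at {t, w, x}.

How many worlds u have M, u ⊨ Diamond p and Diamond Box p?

s: Diamond p is T, Diamond Box p is F. ✗
t: Diamond p is F, Diamond Box p is F. ✗
v: Diamond p is T, Diamond Box p is T. ✓
w: Diamond p is T, Diamond Box p is T. ✓
x: Diamond p is T, Diamond Box p is T. ✓
y: Diamond p is T, Diamond Box p is F. ✗
z: Diamond p is F, Diamond Box p is T. ✗
Satisfying worlds: {v, w, x}.

3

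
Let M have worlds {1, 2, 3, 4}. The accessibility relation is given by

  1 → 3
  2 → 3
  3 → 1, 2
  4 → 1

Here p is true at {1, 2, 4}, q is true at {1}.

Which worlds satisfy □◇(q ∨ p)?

{1, 2}

1: successors {3}; ◇(q ∨ p) there: 3:T. ✓
2: successors {3}; ◇(q ∨ p) there: 3:T. ✓
3: successors {1, 2}; ◇(q ∨ p) there: 1:F, 2:F. ✗
4: successors {1}; ◇(q ∨ p) there: 1:F. ✗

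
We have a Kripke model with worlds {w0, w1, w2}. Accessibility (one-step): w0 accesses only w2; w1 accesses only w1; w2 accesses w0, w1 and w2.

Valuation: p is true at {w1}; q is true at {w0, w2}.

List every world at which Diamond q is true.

w0: successors {w2}; q there: w2:T. ✓
w1: successors {w1}; q there: w1:F. ✗
w2: successors {w0, w1, w2}; q there: w0:T, w1:F, w2:T. ✓

{w0, w2}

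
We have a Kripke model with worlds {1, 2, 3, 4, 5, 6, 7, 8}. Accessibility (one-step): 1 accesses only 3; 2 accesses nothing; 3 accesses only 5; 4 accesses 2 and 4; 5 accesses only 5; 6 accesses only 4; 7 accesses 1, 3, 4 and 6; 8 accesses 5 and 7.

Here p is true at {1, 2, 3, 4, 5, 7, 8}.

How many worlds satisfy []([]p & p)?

1: successors {3}; []p & p there: 3:T. ✓
2: no successors, so []([]p & p) holds vacuously. ✓
3: successors {5}; []p & p there: 5:T. ✓
4: successors {2, 4}; []p & p there: 2:T, 4:T. ✓
5: successors {5}; []p & p there: 5:T. ✓
6: successors {4}; []p & p there: 4:T. ✓
7: successors {1, 3, 4, 6}; []p & p there: 1:T, 3:T, 4:T, 6:F. ✗
8: successors {5, 7}; []p & p there: 5:T, 7:F. ✗
Satisfying worlds: {1, 2, 3, 4, 5, 6}.

6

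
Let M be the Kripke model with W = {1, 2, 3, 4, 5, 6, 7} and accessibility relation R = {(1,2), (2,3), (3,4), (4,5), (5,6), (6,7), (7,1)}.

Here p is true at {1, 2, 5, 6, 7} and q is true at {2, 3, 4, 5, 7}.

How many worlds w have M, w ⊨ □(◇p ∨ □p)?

1: successors {2}; ◇p ∨ □p there: 2:F. ✗
2: successors {3}; ◇p ∨ □p there: 3:F. ✗
3: successors {4}; ◇p ∨ □p there: 4:T. ✓
4: successors {5}; ◇p ∨ □p there: 5:T. ✓
5: successors {6}; ◇p ∨ □p there: 6:T. ✓
6: successors {7}; ◇p ∨ □p there: 7:T. ✓
7: successors {1}; ◇p ∨ □p there: 1:T. ✓
Satisfying worlds: {3, 4, 5, 6, 7}.

5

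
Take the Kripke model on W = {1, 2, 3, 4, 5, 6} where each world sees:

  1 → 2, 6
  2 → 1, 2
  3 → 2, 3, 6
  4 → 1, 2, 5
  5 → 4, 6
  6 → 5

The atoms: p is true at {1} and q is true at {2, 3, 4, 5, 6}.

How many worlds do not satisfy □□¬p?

5

1: successors {2, 6}; □¬p there: 2:F, 6:T. ✗
2: successors {1, 2}; □¬p there: 1:T, 2:F. ✗
3: successors {2, 3, 6}; □¬p there: 2:F, 3:T, 6:T. ✗
4: successors {1, 2, 5}; □¬p there: 1:T, 2:F, 5:T. ✗
5: successors {4, 6}; □¬p there: 4:F, 6:T. ✗
6: successors {5}; □¬p there: 5:T. ✓
Satisfying worlds: {6}.
So □□¬p fails at the other 5 worlds.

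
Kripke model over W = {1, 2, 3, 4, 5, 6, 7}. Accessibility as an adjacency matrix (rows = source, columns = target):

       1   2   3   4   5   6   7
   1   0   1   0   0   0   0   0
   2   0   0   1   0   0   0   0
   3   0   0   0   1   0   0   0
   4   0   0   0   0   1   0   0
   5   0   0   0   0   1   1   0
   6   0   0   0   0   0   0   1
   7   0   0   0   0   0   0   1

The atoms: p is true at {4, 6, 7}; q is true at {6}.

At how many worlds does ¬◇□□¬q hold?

2

1: ◇□□¬q is T. ✗
2: ◇□□¬q is T. ✗
3: ◇□□¬q is F. ✓
4: ◇□□¬q is F. ✓
5: ◇□□¬q is T. ✗
6: ◇□□¬q is T. ✗
7: ◇□□¬q is T. ✗
Satisfying worlds: {3, 4}.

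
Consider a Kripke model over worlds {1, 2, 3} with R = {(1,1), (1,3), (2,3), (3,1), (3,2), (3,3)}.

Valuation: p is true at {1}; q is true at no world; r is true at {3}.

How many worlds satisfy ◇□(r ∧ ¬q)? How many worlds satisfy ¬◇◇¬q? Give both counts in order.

1 and 0

For ◇□(r ∧ ¬q):
1: successors {1, 3}; □(r ∧ ¬q) there: 1:F, 3:F. ✗
2: successors {3}; □(r ∧ ¬q) there: 3:F. ✗
3: successors {1, 2, 3}; □(r ∧ ¬q) there: 1:F, 2:T, 3:F. ✓
— 1 world.
For ¬◇◇¬q:
1: ◇◇¬q is T. ✗
2: ◇◇¬q is T. ✗
3: ◇◇¬q is T. ✗
— 0 worlds.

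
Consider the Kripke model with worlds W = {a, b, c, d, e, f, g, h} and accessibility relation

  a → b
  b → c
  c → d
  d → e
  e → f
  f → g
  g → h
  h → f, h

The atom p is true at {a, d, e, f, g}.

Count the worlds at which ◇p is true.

5

a: successors {b}; p there: b:F. ✗
b: successors {c}; p there: c:F. ✗
c: successors {d}; p there: d:T. ✓
d: successors {e}; p there: e:T. ✓
e: successors {f}; p there: f:T. ✓
f: successors {g}; p there: g:T. ✓
g: successors {h}; p there: h:F. ✗
h: successors {f, h}; p there: f:T, h:F. ✓
Satisfying worlds: {c, d, e, f, h}.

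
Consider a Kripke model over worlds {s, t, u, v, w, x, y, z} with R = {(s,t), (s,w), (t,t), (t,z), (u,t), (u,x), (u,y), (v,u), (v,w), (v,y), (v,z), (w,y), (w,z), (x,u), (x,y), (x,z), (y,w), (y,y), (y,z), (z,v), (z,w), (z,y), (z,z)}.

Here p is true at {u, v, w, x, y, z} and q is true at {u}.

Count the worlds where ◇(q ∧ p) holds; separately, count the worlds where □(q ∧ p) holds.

2 and 0

For ◇(q ∧ p):
s: successors {t, w}; q ∧ p there: t:F, w:F. ✗
t: successors {t, z}; q ∧ p there: t:F, z:F. ✗
u: successors {t, x, y}; q ∧ p there: t:F, x:F, y:F. ✗
v: successors {u, w, y, z}; q ∧ p there: u:T, w:F, y:F, z:F. ✓
w: successors {y, z}; q ∧ p there: y:F, z:F. ✗
x: successors {u, y, z}; q ∧ p there: u:T, y:F, z:F. ✓
y: successors {w, y, z}; q ∧ p there: w:F, y:F, z:F. ✗
z: successors {v, w, y, z}; q ∧ p there: v:F, w:F, y:F, z:F. ✗
— 2 worlds.
For □(q ∧ p):
s: successors {t, w}; q ∧ p there: t:F, w:F. ✗
t: successors {t, z}; q ∧ p there: t:F, z:F. ✗
u: successors {t, x, y}; q ∧ p there: t:F, x:F, y:F. ✗
v: successors {u, w, y, z}; q ∧ p there: u:T, w:F, y:F, z:F. ✗
w: successors {y, z}; q ∧ p there: y:F, z:F. ✗
x: successors {u, y, z}; q ∧ p there: u:T, y:F, z:F. ✗
y: successors {w, y, z}; q ∧ p there: w:F, y:F, z:F. ✗
z: successors {v, w, y, z}; q ∧ p there: v:F, w:F, y:F, z:F. ✗
— 0 worlds.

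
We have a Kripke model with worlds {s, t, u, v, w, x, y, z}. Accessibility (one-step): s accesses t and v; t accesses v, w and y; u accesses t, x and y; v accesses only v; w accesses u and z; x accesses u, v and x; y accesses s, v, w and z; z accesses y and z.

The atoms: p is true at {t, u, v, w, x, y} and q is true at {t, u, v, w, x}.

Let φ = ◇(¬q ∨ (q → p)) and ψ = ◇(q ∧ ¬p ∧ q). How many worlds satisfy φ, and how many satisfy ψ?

For ◇(¬q ∨ (q → p)):
s: successors {t, v}; ¬q ∨ (q → p) there: t:T, v:T. ✓
t: successors {v, w, y}; ¬q ∨ (q → p) there: v:T, w:T, y:T. ✓
u: successors {t, x, y}; ¬q ∨ (q → p) there: t:T, x:T, y:T. ✓
v: successors {v}; ¬q ∨ (q → p) there: v:T. ✓
w: successors {u, z}; ¬q ∨ (q → p) there: u:T, z:T. ✓
x: successors {u, v, x}; ¬q ∨ (q → p) there: u:T, v:T, x:T. ✓
y: successors {s, v, w, z}; ¬q ∨ (q → p) there: s:T, v:T, w:T, z:T. ✓
z: successors {y, z}; ¬q ∨ (q → p) there: y:T, z:T. ✓
— 8 worlds.
For ◇(q ∧ ¬p ∧ q):
s: successors {t, v}; q ∧ ¬p ∧ q there: t:F, v:F. ✗
t: successors {v, w, y}; q ∧ ¬p ∧ q there: v:F, w:F, y:F. ✗
u: successors {t, x, y}; q ∧ ¬p ∧ q there: t:F, x:F, y:F. ✗
v: successors {v}; q ∧ ¬p ∧ q there: v:F. ✗
w: successors {u, z}; q ∧ ¬p ∧ q there: u:F, z:F. ✗
x: successors {u, v, x}; q ∧ ¬p ∧ q there: u:F, v:F, x:F. ✗
y: successors {s, v, w, z}; q ∧ ¬p ∧ q there: s:F, v:F, w:F, z:F. ✗
z: successors {y, z}; q ∧ ¬p ∧ q there: y:F, z:F. ✗
— 0 worlds.

8 and 0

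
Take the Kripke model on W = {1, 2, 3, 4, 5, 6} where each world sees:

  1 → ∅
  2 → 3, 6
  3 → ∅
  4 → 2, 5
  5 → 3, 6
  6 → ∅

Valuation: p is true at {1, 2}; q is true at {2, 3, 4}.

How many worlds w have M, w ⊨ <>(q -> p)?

1: no successors, so <>(q -> p) fails. ✗
2: successors {3, 6}; q -> p there: 3:F, 6:T. ✓
3: no successors, so <>(q -> p) fails. ✗
4: successors {2, 5}; q -> p there: 2:T, 5:T. ✓
5: successors {3, 6}; q -> p there: 3:F, 6:T. ✓
6: no successors, so <>(q -> p) fails. ✗
Satisfying worlds: {2, 4, 5}.

3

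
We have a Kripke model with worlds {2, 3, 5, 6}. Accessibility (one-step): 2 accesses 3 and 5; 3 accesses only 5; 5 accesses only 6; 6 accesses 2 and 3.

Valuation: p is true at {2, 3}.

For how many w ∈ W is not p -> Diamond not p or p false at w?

1

2: not p is F, Diamond not p or p is T. ✓
3: not p is F, Diamond not p or p is T. ✓
5: not p is T, Diamond not p or p is T. ✓
6: not p is T, Diamond not p or p is F. ✗
Satisfying worlds: {2, 3, 5}.
So not p -> Diamond not p or p fails at the other 1 world.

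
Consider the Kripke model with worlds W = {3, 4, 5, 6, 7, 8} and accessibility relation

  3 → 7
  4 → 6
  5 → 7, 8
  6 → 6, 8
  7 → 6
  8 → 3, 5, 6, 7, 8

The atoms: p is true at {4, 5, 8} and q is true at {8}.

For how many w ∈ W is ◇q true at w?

3

3: successors {7}; q there: 7:F. ✗
4: successors {6}; q there: 6:F. ✗
5: successors {7, 8}; q there: 7:F, 8:T. ✓
6: successors {6, 8}; q there: 6:F, 8:T. ✓
7: successors {6}; q there: 6:F. ✗
8: successors {3, 5, 6, 7, 8}; q there: 3:F, 5:F, 6:F, 7:F, 8:T. ✓
Satisfying worlds: {5, 6, 8}.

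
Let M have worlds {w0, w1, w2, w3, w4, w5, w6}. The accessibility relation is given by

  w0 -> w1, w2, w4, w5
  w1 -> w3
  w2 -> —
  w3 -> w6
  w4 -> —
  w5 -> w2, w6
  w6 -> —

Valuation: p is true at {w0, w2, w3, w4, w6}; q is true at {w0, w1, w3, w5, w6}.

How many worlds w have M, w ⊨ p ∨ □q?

w0: p is T, □q is F. ✓
w1: p is F, □q is T. ✓
w2: p is T, □q is T. ✓
w3: p is T, □q is T. ✓
w4: p is T, □q is T. ✓
w5: p is F, □q is F. ✗
w6: p is T, □q is T. ✓
Satisfying worlds: {w0, w1, w2, w3, w4, w6}.

6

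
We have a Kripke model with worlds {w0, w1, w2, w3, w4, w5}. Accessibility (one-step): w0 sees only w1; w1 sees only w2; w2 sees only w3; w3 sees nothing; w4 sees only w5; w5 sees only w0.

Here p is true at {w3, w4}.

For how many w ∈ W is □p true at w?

w0: successors {w1}; p there: w1:F. ✗
w1: successors {w2}; p there: w2:F. ✗
w2: successors {w3}; p there: w3:T. ✓
w3: no successors, so □p holds vacuously. ✓
w4: successors {w5}; p there: w5:F. ✗
w5: successors {w0}; p there: w0:F. ✗
Satisfying worlds: {w2, w3}.

2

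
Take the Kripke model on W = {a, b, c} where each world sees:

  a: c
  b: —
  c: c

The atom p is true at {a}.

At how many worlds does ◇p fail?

3

a: successors {c}; p there: c:F. ✗
b: no successors, so ◇p fails. ✗
c: successors {c}; p there: c:F. ✗
Satisfying worlds: ∅.
So ◇p fails at the other 3 worlds.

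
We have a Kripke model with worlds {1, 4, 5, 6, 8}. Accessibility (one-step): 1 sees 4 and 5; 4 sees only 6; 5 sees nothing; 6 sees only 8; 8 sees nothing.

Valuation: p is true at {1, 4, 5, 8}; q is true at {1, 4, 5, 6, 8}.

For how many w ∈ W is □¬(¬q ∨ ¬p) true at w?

1: successors {4, 5}; ¬(¬q ∨ ¬p) there: 4:T, 5:T. ✓
4: successors {6}; ¬(¬q ∨ ¬p) there: 6:F. ✗
5: no successors, so □¬(¬q ∨ ¬p) holds vacuously. ✓
6: successors {8}; ¬(¬q ∨ ¬p) there: 8:T. ✓
8: no successors, so □¬(¬q ∨ ¬p) holds vacuously. ✓
Satisfying worlds: {1, 5, 6, 8}.

4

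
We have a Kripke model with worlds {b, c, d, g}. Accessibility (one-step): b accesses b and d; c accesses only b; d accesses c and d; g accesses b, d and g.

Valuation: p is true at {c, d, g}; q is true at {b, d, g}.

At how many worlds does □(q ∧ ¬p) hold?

b: successors {b, d}; q ∧ ¬p there: b:T, d:F. ✗
c: successors {b}; q ∧ ¬p there: b:T. ✓
d: successors {c, d}; q ∧ ¬p there: c:F, d:F. ✗
g: successors {b, d, g}; q ∧ ¬p there: b:T, d:F, g:F. ✗
Satisfying worlds: {c}.

1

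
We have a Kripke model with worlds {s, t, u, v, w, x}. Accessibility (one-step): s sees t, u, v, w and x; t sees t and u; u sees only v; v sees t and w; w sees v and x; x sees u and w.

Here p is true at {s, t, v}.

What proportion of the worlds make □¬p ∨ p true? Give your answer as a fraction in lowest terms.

2/3

s: □¬p is F, p is T. ✓
t: □¬p is F, p is T. ✓
u: □¬p is F, p is F. ✗
v: □¬p is F, p is T. ✓
w: □¬p is F, p is F. ✗
x: □¬p is T, p is F. ✓
That's 4 of 6 worlds, so 4/6 = 2/3.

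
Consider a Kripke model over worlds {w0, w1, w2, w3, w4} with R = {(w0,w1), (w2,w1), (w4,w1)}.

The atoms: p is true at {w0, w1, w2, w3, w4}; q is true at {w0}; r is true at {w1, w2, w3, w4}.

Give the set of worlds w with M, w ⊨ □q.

{w1, w3}

w0: successors {w1}; q there: w1:F. ✗
w1: no successors, so □q holds vacuously. ✓
w2: successors {w1}; q there: w1:F. ✗
w3: no successors, so □q holds vacuously. ✓
w4: successors {w1}; q there: w1:F. ✗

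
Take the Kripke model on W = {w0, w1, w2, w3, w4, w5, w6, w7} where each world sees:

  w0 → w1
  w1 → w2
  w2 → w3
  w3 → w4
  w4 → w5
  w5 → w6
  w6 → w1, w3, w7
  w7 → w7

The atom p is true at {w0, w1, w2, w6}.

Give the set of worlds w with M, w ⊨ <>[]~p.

w0: successors {w1}; []~p there: w1:F. ✗
w1: successors {w2}; []~p there: w2:T. ✓
w2: successors {w3}; []~p there: w3:T. ✓
w3: successors {w4}; []~p there: w4:T. ✓
w4: successors {w5}; []~p there: w5:F. ✗
w5: successors {w6}; []~p there: w6:F. ✗
w6: successors {w1, w3, w7}; []~p there: w1:F, w3:T, w7:T. ✓
w7: successors {w7}; []~p there: w7:T. ✓

{w1, w2, w3, w6, w7}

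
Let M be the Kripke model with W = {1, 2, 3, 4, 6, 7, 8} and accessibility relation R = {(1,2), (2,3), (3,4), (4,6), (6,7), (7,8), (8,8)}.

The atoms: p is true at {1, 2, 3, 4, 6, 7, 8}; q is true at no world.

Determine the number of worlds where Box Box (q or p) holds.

1: successors {2}; Box (q or p) there: 2:T. ✓
2: successors {3}; Box (q or p) there: 3:T. ✓
3: successors {4}; Box (q or p) there: 4:T. ✓
4: successors {6}; Box (q or p) there: 6:T. ✓
6: successors {7}; Box (q or p) there: 7:T. ✓
7: successors {8}; Box (q or p) there: 8:T. ✓
8: successors {8}; Box (q or p) there: 8:T. ✓
Satisfying worlds: {1, 2, 3, 4, 6, 7, 8}.

7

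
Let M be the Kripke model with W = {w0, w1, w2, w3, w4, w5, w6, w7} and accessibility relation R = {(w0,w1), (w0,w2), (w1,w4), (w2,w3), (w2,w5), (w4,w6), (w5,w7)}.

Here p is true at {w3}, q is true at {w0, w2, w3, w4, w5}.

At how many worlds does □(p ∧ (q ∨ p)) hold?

3

w0: successors {w1, w2}; p ∧ (q ∨ p) there: w1:F, w2:F. ✗
w1: successors {w4}; p ∧ (q ∨ p) there: w4:F. ✗
w2: successors {w3, w5}; p ∧ (q ∨ p) there: w3:T, w5:F. ✗
w3: no successors, so □(p ∧ (q ∨ p)) holds vacuously. ✓
w4: successors {w6}; p ∧ (q ∨ p) there: w6:F. ✗
w5: successors {w7}; p ∧ (q ∨ p) there: w7:F. ✗
w6: no successors, so □(p ∧ (q ∨ p)) holds vacuously. ✓
w7: no successors, so □(p ∧ (q ∨ p)) holds vacuously. ✓
Satisfying worlds: {w3, w6, w7}.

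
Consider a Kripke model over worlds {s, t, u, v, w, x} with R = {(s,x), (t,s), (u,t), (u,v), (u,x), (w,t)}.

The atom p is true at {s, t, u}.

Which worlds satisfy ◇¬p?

s: successors {x}; ¬p there: x:T. ✓
t: successors {s}; ¬p there: s:F. ✗
u: successors {t, v, x}; ¬p there: t:F, v:T, x:T. ✓
v: no successors, so ◇¬p fails. ✗
w: successors {t}; ¬p there: t:F. ✗
x: no successors, so ◇¬p fails. ✗

{s, u}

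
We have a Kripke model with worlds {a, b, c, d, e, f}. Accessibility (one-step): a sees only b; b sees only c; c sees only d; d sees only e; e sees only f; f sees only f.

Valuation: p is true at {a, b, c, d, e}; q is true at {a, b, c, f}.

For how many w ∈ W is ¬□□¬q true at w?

4

a: □□¬q is F. ✓
b: □□¬q is T. ✗
c: □□¬q is T. ✗
d: □□¬q is F. ✓
e: □□¬q is F. ✓
f: □□¬q is F. ✓
Satisfying worlds: {a, d, e, f}.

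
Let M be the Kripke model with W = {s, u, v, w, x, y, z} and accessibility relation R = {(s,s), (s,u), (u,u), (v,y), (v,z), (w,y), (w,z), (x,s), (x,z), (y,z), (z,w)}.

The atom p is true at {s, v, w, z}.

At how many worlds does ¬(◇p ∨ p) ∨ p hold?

s: ¬(◇p ∨ p) is F, p is T. ✓
u: ¬(◇p ∨ p) is T, p is F. ✓
v: ¬(◇p ∨ p) is F, p is T. ✓
w: ¬(◇p ∨ p) is F, p is T. ✓
x: ¬(◇p ∨ p) is F, p is F. ✗
y: ¬(◇p ∨ p) is F, p is F. ✗
z: ¬(◇p ∨ p) is F, p is T. ✓
Satisfying worlds: {s, u, v, w, z}.

5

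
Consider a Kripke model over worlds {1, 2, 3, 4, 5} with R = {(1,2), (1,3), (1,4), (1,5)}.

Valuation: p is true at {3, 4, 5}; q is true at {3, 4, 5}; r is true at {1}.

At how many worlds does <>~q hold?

1

1: successors {2, 3, 4, 5}; ~q there: 2:T, 3:F, 4:F, 5:F. ✓
2: no successors, so <>~q fails. ✗
3: no successors, so <>~q fails. ✗
4: no successors, so <>~q fails. ✗
5: no successors, so <>~q fails. ✗
Satisfying worlds: {1}.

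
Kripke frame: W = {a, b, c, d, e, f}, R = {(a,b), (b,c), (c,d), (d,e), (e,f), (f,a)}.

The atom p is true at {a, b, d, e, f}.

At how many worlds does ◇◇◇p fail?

1

a: successors {b}; ◇◇p there: b:T. ✓
b: successors {c}; ◇◇p there: c:T. ✓
c: successors {d}; ◇◇p there: d:T. ✓
d: successors {e}; ◇◇p there: e:T. ✓
e: successors {f}; ◇◇p there: f:T. ✓
f: successors {a}; ◇◇p there: a:F. ✗
Satisfying worlds: {a, b, c, d, e}.
So ◇◇◇p fails at the other 1 world.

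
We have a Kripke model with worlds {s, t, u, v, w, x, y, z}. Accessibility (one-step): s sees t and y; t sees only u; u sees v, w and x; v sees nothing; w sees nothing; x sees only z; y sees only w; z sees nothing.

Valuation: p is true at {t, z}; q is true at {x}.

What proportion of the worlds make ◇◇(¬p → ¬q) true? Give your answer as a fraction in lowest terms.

3/8

s: successors {t, y}; ◇(¬p → ¬q) there: t:T, y:T. ✓
t: successors {u}; ◇(¬p → ¬q) there: u:T. ✓
u: successors {v, w, x}; ◇(¬p → ¬q) there: v:F, w:F, x:T. ✓
v: no successors, so ◇◇(¬p → ¬q) fails. ✗
w: no successors, so ◇◇(¬p → ¬q) fails. ✗
x: successors {z}; ◇(¬p → ¬q) there: z:F. ✗
y: successors {w}; ◇(¬p → ¬q) there: w:F. ✗
z: no successors, so ◇◇(¬p → ¬q) fails. ✗
That's 3 of 8 worlds, so 3/8.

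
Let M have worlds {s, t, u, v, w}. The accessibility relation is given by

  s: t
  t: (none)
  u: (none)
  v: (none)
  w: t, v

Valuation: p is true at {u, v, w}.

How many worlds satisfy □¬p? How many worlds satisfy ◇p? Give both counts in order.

For □¬p:
s: successors {t}; ¬p there: t:T. ✓
t: no successors, so □¬p holds vacuously. ✓
u: no successors, so □¬p holds vacuously. ✓
v: no successors, so □¬p holds vacuously. ✓
w: successors {t, v}; ¬p there: t:T, v:F. ✗
— 4 worlds.
For ◇p:
s: successors {t}; p there: t:F. ✗
t: no successors, so ◇p fails. ✗
u: no successors, so ◇p fails. ✗
v: no successors, so ◇p fails. ✗
w: successors {t, v}; p there: t:F, v:T. ✓
— 1 world.

4 and 1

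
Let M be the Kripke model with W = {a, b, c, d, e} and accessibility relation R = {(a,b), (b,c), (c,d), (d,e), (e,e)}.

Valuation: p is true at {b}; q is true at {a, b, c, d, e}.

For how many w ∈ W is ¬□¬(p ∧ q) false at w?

a: □¬(p ∧ q) is F. ✓
b: □¬(p ∧ q) is T. ✗
c: □¬(p ∧ q) is T. ✗
d: □¬(p ∧ q) is T. ✗
e: □¬(p ∧ q) is T. ✗
Satisfying worlds: {a}.
So ¬□¬(p ∧ q) fails at the other 4 worlds.

4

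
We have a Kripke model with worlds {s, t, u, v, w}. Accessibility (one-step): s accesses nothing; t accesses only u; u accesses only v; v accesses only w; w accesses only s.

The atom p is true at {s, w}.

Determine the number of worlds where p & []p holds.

s: p is T, []p is T. ✓
t: p is F, []p is F. ✗
u: p is F, []p is F. ✗
v: p is F, []p is T. ✗
w: p is T, []p is T. ✓
Satisfying worlds: {s, w}.

2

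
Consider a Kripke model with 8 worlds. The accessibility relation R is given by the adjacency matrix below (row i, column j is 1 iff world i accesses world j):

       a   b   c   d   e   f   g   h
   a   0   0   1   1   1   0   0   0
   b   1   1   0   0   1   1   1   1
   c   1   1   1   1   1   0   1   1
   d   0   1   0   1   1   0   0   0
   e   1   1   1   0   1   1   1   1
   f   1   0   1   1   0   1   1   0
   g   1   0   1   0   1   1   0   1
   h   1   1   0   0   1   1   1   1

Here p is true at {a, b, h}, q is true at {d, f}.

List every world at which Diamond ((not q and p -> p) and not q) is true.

a: successors {c, d, e}; (not q and p -> p) and not q there: c:T, d:F, e:T. ✓
b: successors {a, b, e, f, g, h}; (not q and p -> p) and not q there: a:T, b:T, e:T, f:F, g:T, h:T. ✓
c: successors {a, b, c, d, e, g, h}; (not q and p -> p) and not q there: a:T, b:T, c:T, d:F, e:T, g:T, h:T. ✓
d: successors {b, d, e}; (not q and p -> p) and not q there: b:T, d:F, e:T. ✓
e: successors {a, b, c, e, f, g, h}; (not q and p -> p) and not q there: a:T, b:T, c:T, e:T, f:F, g:T, h:T. ✓
f: successors {a, c, d, f, g}; (not q and p -> p) and not q there: a:T, c:T, d:F, f:F, g:T. ✓
g: successors {a, c, e, f, h}; (not q and p -> p) and not q there: a:T, c:T, e:T, f:F, h:T. ✓
h: successors {a, b, e, f, g, h}; (not q and p -> p) and not q there: a:T, b:T, e:T, f:F, g:T, h:T. ✓

{a, b, c, d, e, f, g, h}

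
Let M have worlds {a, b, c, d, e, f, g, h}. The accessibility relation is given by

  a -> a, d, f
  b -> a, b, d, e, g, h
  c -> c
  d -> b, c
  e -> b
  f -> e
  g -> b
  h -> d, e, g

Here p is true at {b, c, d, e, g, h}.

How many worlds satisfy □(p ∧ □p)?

a: successors {a, d, f}; p ∧ □p there: a:F, d:T, f:F. ✗
b: successors {a, b, d, e, g, h}; p ∧ □p there: a:F, b:F, d:T, e:T, g:T, h:T. ✗
c: successors {c}; p ∧ □p there: c:T. ✓
d: successors {b, c}; p ∧ □p there: b:F, c:T. ✗
e: successors {b}; p ∧ □p there: b:F. ✗
f: successors {e}; p ∧ □p there: e:T. ✓
g: successors {b}; p ∧ □p there: b:F. ✗
h: successors {d, e, g}; p ∧ □p there: d:T, e:T, g:T. ✓
Satisfying worlds: {c, f, h}.

3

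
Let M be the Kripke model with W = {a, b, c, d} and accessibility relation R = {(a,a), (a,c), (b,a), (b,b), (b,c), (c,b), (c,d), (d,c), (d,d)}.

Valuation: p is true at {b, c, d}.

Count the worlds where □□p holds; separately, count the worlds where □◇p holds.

For □□p:
a: successors {a, c}; □p there: a:F, c:T. ✗
b: successors {a, b, c}; □p there: a:F, b:F, c:T. ✗
c: successors {b, d}; □p there: b:F, d:T. ✗
d: successors {c, d}; □p there: c:T, d:T. ✓
— 1 world.
For □◇p:
a: successors {a, c}; ◇p there: a:T, c:T. ✓
b: successors {a, b, c}; ◇p there: a:T, b:T, c:T. ✓
c: successors {b, d}; ◇p there: b:T, d:T. ✓
d: successors {c, d}; ◇p there: c:T, d:T. ✓
— 4 worlds.

1 and 4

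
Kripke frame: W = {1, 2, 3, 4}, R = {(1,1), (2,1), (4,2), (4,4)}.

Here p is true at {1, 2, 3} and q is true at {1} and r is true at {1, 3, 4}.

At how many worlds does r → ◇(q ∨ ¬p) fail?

1

1: r is T, ◇(q ∨ ¬p) is T. ✓
2: r is F, ◇(q ∨ ¬p) is T. ✓
3: r is T, ◇(q ∨ ¬p) is F. ✗
4: r is T, ◇(q ∨ ¬p) is T. ✓
Satisfying worlds: {1, 2, 4}.
So r → ◇(q ∨ ¬p) fails at the other 1 world.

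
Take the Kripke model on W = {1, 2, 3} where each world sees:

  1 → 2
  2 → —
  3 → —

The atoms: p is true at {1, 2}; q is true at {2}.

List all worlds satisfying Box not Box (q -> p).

{2, 3}

1: successors {2}; not Box (q -> p) there: 2:F. ✗
2: no successors, so Box not Box (q -> p) holds vacuously. ✓
3: no successors, so Box not Box (q -> p) holds vacuously. ✓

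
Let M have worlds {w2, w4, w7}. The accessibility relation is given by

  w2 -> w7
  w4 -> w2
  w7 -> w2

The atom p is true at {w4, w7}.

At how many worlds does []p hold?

w2: successors {w7}; p there: w7:T. ✓
w4: successors {w2}; p there: w2:F. ✗
w7: successors {w2}; p there: w2:F. ✗
Satisfying worlds: {w2}.

1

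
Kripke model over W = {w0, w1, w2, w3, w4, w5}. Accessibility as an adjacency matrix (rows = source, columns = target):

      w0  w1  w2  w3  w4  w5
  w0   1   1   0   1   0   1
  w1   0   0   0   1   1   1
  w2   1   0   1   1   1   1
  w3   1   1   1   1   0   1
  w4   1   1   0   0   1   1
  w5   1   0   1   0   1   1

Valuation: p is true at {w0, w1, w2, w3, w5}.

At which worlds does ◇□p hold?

w0: successors {w0, w1, w3, w5}; □p there: w0:T, w1:F, w3:T, w5:F. ✓
w1: successors {w3, w4, w5}; □p there: w3:T, w4:F, w5:F. ✓
w2: successors {w0, w2, w3, w4, w5}; □p there: w0:T, w2:F, w3:T, w4:F, w5:F. ✓
w3: successors {w0, w1, w2, w3, w5}; □p there: w0:T, w1:F, w2:F, w3:T, w5:F. ✓
w4: successors {w0, w1, w4, w5}; □p there: w0:T, w1:F, w4:F, w5:F. ✓
w5: successors {w0, w2, w4, w5}; □p there: w0:T, w2:F, w4:F, w5:F. ✓

{w0, w1, w2, w3, w4, w5}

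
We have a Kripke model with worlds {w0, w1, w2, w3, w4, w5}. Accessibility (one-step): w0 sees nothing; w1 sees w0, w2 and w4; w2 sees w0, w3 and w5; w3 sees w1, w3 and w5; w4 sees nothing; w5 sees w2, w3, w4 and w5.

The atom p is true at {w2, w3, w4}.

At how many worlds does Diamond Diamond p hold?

w0: no successors, so Diamond Diamond p fails. ✗
w1: successors {w0, w2, w4}; Diamond p there: w0:F, w2:T, w4:F. ✓
w2: successors {w0, w3, w5}; Diamond p there: w0:F, w3:T, w5:T. ✓
w3: successors {w1, w3, w5}; Diamond p there: w1:T, w3:T, w5:T. ✓
w4: no successors, so Diamond Diamond p fails. ✗
w5: successors {w2, w3, w4, w5}; Diamond p there: w2:T, w3:T, w4:F, w5:T. ✓
Satisfying worlds: {w1, w2, w3, w5}.

4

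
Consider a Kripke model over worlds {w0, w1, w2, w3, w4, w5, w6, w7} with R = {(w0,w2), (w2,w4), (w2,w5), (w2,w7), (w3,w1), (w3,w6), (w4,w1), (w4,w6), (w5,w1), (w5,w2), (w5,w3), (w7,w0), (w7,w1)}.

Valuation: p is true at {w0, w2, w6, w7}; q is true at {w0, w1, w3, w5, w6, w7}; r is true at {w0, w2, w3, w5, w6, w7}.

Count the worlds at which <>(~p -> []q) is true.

6

w0: successors {w2}; ~p -> []q there: w2:T. ✓
w1: no successors, so <>(~p -> []q) fails. ✗
w2: successors {w4, w5, w7}; ~p -> []q there: w4:T, w5:F, w7:T. ✓
w3: successors {w1, w6}; ~p -> []q there: w1:T, w6:T. ✓
w4: successors {w1, w6}; ~p -> []q there: w1:T, w6:T. ✓
w5: successors {w1, w2, w3}; ~p -> []q there: w1:T, w2:T, w3:T. ✓
w6: no successors, so <>(~p -> []q) fails. ✗
w7: successors {w0, w1}; ~p -> []q there: w0:T, w1:T. ✓
Satisfying worlds: {w0, w2, w3, w4, w5, w7}.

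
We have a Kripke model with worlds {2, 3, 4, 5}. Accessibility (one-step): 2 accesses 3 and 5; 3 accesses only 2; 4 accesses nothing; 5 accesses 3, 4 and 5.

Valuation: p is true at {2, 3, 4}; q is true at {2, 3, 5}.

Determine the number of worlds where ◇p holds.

3

2: successors {3, 5}; p there: 3:T, 5:F. ✓
3: successors {2}; p there: 2:T. ✓
4: no successors, so ◇p fails. ✗
5: successors {3, 4, 5}; p there: 3:T, 4:T, 5:F. ✓
Satisfying worlds: {2, 3, 5}.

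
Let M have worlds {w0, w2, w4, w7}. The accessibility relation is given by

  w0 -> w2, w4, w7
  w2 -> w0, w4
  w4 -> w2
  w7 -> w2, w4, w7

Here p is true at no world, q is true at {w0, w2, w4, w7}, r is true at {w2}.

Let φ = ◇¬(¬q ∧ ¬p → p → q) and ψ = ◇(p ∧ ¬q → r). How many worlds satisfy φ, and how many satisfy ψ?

0 and 4

For ◇¬(¬q ∧ ¬p → p → q):
w0: successors {w2, w4, w7}; ¬(¬q ∧ ¬p → p → q) there: w2:F, w4:F, w7:F. ✗
w2: successors {w0, w4}; ¬(¬q ∧ ¬p → p → q) there: w0:F, w4:F. ✗
w4: successors {w2}; ¬(¬q ∧ ¬p → p → q) there: w2:F. ✗
w7: successors {w2, w4, w7}; ¬(¬q ∧ ¬p → p → q) there: w2:F, w4:F, w7:F. ✗
— 0 worlds.
For ◇(p ∧ ¬q → r):
w0: successors {w2, w4, w7}; p ∧ ¬q → r there: w2:T, w4:T, w7:T. ✓
w2: successors {w0, w4}; p ∧ ¬q → r there: w0:T, w4:T. ✓
w4: successors {w2}; p ∧ ¬q → r there: w2:T. ✓
w7: successors {w2, w4, w7}; p ∧ ¬q → r there: w2:T, w4:T, w7:T. ✓
— 4 worlds.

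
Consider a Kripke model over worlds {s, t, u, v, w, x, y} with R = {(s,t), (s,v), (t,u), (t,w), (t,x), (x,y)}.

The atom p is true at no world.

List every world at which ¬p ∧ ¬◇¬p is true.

s: ¬p is T, ¬◇¬p is F. ✗
t: ¬p is T, ¬◇¬p is F. ✗
u: ¬p is T, ¬◇¬p is T. ✓
v: ¬p is T, ¬◇¬p is T. ✓
w: ¬p is T, ¬◇¬p is T. ✓
x: ¬p is T, ¬◇¬p is F. ✗
y: ¬p is T, ¬◇¬p is T. ✓

{u, v, w, y}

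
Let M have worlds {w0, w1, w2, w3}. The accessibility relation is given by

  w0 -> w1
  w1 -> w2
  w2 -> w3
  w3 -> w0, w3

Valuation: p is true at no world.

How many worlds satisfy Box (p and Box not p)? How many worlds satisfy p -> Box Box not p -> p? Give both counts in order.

0 and 4

For Box (p and Box not p):
w0: successors {w1}; p and Box not p there: w1:F. ✗
w1: successors {w2}; p and Box not p there: w2:F. ✗
w2: successors {w3}; p and Box not p there: w3:F. ✗
w3: successors {w0, w3}; p and Box not p there: w0:F, w3:F. ✗
— 0 worlds.
For p -> Box Box not p -> p:
w0: p is F, Box Box not p -> p is F. ✓
w1: p is F, Box Box not p -> p is F. ✓
w2: p is F, Box Box not p -> p is F. ✓
w3: p is F, Box Box not p -> p is F. ✓
— 4 worlds.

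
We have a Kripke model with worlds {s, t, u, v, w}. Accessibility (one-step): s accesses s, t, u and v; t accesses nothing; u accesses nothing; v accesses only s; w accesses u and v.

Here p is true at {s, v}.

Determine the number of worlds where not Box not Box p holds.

2

s: Box not Box p is F. ✓
t: Box not Box p is T. ✗
u: Box not Box p is T. ✗
v: Box not Box p is T. ✗
w: Box not Box p is F. ✓
Satisfying worlds: {s, w}.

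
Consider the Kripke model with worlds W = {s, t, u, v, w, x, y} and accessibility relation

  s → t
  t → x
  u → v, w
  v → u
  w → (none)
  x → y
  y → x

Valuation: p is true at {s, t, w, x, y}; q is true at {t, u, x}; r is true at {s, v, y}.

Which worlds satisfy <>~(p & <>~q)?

{s, u, v, x}

s: successors {t}; ~(p & <>~q) there: t:T. ✓
t: successors {x}; ~(p & <>~q) there: x:F. ✗
u: successors {v, w}; ~(p & <>~q) there: v:T, w:T. ✓
v: successors {u}; ~(p & <>~q) there: u:T. ✓
w: no successors, so <>~(p & <>~q) fails. ✗
x: successors {y}; ~(p & <>~q) there: y:T. ✓
y: successors {x}; ~(p & <>~q) there: x:F. ✗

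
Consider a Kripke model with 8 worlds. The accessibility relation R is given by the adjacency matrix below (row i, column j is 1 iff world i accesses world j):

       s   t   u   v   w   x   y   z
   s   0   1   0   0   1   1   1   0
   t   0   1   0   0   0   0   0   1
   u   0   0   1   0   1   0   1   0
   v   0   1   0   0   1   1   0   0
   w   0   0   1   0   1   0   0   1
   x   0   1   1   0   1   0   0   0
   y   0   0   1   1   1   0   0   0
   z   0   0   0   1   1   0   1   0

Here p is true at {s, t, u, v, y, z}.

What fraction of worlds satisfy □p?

1/8

s: successors {t, w, x, y}; p there: t:T, w:F, x:F, y:T. ✗
t: successors {t, z}; p there: t:T, z:T. ✓
u: successors {u, w, y}; p there: u:T, w:F, y:T. ✗
v: successors {t, w, x}; p there: t:T, w:F, x:F. ✗
w: successors {u, w, z}; p there: u:T, w:F, z:T. ✗
x: successors {t, u, w}; p there: t:T, u:T, w:F. ✗
y: successors {u, v, w}; p there: u:T, v:T, w:F. ✗
z: successors {v, w, y}; p there: v:T, w:F, y:T. ✗
That's 1 of 8 worlds, so 1/8.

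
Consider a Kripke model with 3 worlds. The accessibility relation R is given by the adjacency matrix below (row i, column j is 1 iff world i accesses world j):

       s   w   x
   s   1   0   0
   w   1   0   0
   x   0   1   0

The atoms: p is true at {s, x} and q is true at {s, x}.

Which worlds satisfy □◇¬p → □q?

{s, w, x}

s: □◇¬p is F, □q is T. ✓
w: □◇¬p is F, □q is T. ✓
x: □◇¬p is F, □q is F. ✓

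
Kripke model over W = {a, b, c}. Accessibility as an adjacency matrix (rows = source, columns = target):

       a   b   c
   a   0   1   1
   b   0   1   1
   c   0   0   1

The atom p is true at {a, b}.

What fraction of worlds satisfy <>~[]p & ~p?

a: <>~[]p is T, ~p is F. ✗
b: <>~[]p is T, ~p is F. ✗
c: <>~[]p is T, ~p is T. ✓
That's 1 of 3 worlds, so 1/3.

1/3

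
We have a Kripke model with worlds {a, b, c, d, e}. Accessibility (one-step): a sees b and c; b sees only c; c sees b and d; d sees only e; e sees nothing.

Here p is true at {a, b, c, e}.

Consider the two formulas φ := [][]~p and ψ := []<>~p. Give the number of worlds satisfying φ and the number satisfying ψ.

For [][]~p:
a: successors {b, c}; []~p there: b:F, c:F. ✗
b: successors {c}; []~p there: c:F. ✗
c: successors {b, d}; []~p there: b:F, d:F. ✗
d: successors {e}; []~p there: e:T. ✓
e: no successors, so [][]~p holds vacuously. ✓
— 2 worlds.
For []<>~p:
a: successors {b, c}; <>~p there: b:F, c:T. ✗
b: successors {c}; <>~p there: c:T. ✓
c: successors {b, d}; <>~p there: b:F, d:F. ✗
d: successors {e}; <>~p there: e:F. ✗
e: no successors, so []<>~p holds vacuously. ✓
— 2 worlds.

2 and 2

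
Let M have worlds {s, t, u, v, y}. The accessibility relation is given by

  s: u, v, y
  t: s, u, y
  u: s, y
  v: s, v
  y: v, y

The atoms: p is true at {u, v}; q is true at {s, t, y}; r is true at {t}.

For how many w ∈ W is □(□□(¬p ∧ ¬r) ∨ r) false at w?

5

s: successors {u, v, y}; □□(¬p ∧ ¬r) ∨ r there: u:F, v:F, y:F. ✗
t: successors {s, u, y}; □□(¬p ∧ ¬r) ∨ r there: s:F, u:F, y:F. ✗
u: successors {s, y}; □□(¬p ∧ ¬r) ∨ r there: s:F, y:F. ✗
v: successors {s, v}; □□(¬p ∧ ¬r) ∨ r there: s:F, v:F. ✗
y: successors {v, y}; □□(¬p ∧ ¬r) ∨ r there: v:F, y:F. ✗
Satisfying worlds: ∅.
So □(□□(¬p ∧ ¬r) ∨ r) fails at the other 5 worlds.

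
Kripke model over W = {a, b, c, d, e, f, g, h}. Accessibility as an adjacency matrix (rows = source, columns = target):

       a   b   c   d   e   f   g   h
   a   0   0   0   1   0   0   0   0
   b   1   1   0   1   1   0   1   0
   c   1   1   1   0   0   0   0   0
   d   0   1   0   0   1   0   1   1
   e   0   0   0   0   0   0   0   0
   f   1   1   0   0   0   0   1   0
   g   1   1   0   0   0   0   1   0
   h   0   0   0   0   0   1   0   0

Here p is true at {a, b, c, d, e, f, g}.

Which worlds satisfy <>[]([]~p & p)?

{b, d}

a: successors {d}; []([]~p & p) there: d:F. ✗
b: successors {a, b, d, e, g}; []([]~p & p) there: a:F, b:F, d:F, e:T, g:F. ✓
c: successors {a, b, c}; []([]~p & p) there: a:F, b:F, c:F. ✗
d: successors {b, e, g, h}; []([]~p & p) there: b:F, e:T, g:F, h:F. ✓
e: no successors, so <>[]([]~p & p) fails. ✗
f: successors {a, b, g}; []([]~p & p) there: a:F, b:F, g:F. ✗
g: successors {a, b, g}; []([]~p & p) there: a:F, b:F, g:F. ✗
h: successors {f}; []([]~p & p) there: f:F. ✗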